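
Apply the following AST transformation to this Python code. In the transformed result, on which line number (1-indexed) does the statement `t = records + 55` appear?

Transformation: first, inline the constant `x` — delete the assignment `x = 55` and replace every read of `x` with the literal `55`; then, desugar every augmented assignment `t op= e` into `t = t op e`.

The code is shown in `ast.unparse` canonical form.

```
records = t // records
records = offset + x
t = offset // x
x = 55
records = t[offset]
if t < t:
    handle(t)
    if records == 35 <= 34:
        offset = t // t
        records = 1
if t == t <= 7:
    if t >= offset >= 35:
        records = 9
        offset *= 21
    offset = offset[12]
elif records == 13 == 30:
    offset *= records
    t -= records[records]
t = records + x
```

Transformed code:
records = t // records
records = offset + 55
t = offset // 55
records = t[offset]
if t < t:
    handle(t)
    if records == 35 <= 34:
        offset = t // t
        records = 1
if t == t <= 7:
    if t >= offset >= 35:
        records = 9
        offset = offset * 21
    offset = offset[12]
elif records == 13 == 30:
    offset = offset * records
    t = t - records[records]
t = records + 55

18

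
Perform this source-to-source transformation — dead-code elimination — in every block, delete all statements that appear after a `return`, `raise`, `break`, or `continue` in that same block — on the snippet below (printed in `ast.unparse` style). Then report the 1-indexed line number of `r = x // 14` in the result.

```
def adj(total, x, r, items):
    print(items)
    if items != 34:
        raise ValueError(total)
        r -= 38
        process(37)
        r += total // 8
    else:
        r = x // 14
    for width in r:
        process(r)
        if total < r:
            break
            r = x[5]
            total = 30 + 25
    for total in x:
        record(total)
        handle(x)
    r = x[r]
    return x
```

Transformed code:
def adj(total, x, r, items):
    print(items)
    if items != 34:
        raise ValueError(total)
    else:
        r = x // 14
    for width in r:
        process(r)
        if total < r:
            break
    for total in x:
        record(total)
        handle(x)
    r = x[r]
    return x

6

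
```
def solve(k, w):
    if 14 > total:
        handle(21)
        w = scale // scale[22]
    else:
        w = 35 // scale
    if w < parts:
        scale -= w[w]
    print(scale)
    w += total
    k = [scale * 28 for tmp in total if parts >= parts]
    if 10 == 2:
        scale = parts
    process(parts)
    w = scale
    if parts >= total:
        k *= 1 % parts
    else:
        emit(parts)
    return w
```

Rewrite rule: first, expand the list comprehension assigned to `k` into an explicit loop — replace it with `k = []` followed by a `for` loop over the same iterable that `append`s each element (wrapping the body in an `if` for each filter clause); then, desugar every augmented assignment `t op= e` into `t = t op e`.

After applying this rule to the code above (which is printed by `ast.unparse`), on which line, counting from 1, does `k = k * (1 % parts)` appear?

20

Transformed code:
def solve(k, w):
    if 14 > total:
        handle(21)
        w = scale // scale[22]
    else:
        w = 35 // scale
    if w < parts:
        scale = scale - w[w]
    print(scale)
    w = w + total
    k = []
    for tmp in total:
        if parts >= parts:
            k.append(scale * 28)
    if 10 == 2:
        scale = parts
    process(parts)
    w = scale
    if parts >= total:
        k = k * (1 % parts)
    else:
        emit(parts)
    return w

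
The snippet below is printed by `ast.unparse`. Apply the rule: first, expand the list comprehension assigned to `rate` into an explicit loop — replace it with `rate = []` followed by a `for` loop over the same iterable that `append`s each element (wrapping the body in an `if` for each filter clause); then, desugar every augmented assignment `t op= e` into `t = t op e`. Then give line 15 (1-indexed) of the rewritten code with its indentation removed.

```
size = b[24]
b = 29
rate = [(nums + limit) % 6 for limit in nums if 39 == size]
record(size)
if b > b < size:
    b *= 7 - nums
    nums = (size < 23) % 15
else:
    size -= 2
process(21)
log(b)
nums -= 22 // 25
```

Transformed code:
size = b[24]
b = 29
rate = []
for limit in nums:
    if 39 == size:
        rate.append((nums + limit) % 6)
record(size)
if b > b < size:
    b = b * (7 - nums)
    nums = (size < 23) % 15
else:
    size = size - 2
process(21)
log(b)
nums = nums - 22 // 25

nums = nums - 22 // 25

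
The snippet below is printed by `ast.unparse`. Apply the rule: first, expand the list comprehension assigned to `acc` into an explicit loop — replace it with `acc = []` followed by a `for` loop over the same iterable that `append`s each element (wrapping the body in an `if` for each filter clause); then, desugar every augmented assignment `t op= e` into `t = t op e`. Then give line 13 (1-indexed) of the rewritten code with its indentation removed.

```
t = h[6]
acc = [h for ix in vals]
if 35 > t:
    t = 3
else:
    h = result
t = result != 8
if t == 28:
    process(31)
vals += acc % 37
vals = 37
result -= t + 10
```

vals = 37

Transformed code:
t = h[6]
acc = []
for ix in vals:
    acc.append(h)
if 35 > t:
    t = 3
else:
    h = result
t = result != 8
if t == 28:
    process(31)
vals = vals + acc % 37
vals = 37
result = result - (t + 10)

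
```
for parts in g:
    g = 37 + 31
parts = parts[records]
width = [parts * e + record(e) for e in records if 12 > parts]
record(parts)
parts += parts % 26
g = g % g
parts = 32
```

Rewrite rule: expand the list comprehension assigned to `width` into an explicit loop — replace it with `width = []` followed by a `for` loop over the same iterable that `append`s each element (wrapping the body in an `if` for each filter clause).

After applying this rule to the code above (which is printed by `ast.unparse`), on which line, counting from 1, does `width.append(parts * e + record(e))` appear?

7

Transformed code:
for parts in g:
    g = 37 + 31
parts = parts[records]
width = []
for e in records:
    if 12 > parts:
        width.append(parts * e + record(e))
record(parts)
parts += parts % 26
g = g % g
parts = 32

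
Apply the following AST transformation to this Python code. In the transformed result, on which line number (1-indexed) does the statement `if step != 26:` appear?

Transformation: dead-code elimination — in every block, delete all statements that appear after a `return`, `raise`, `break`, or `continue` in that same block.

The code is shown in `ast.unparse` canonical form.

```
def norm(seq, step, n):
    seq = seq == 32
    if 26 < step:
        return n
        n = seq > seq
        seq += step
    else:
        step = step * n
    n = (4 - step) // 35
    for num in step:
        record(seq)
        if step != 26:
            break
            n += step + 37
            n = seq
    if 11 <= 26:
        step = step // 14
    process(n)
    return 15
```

10

Transformed code:
def norm(seq, step, n):
    seq = seq == 32
    if 26 < step:
        return n
    else:
        step = step * n
    n = (4 - step) // 35
    for num in step:
        record(seq)
        if step != 26:
            break
    if 11 <= 26:
        step = step // 14
    process(n)
    return 15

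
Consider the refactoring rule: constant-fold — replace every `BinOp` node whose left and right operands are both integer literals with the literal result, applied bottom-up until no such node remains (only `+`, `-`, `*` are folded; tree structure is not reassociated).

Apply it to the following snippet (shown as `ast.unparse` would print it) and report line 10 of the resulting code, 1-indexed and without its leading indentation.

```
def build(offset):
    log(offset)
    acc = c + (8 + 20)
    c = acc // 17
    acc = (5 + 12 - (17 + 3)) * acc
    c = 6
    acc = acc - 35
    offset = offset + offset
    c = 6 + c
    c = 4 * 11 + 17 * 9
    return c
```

Transformed code:
def build(offset):
    log(offset)
    acc = c + 28
    c = acc // 17
    acc = -3 * acc
    c = 6
    acc = acc - 35
    offset = offset + offset
    c = 6 + c
    c = 197
    return c

c = 197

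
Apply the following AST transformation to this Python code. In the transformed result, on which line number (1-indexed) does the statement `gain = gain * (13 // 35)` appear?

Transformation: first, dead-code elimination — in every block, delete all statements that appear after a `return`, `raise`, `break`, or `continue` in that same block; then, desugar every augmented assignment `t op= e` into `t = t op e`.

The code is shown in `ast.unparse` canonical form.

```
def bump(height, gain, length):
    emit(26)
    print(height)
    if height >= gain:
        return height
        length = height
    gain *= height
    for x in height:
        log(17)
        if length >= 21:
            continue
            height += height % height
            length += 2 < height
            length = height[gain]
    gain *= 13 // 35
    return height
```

Transformed code:
def bump(height, gain, length):
    emit(26)
    print(height)
    if height >= gain:
        return height
    gain = gain * height
    for x in height:
        log(17)
        if length >= 21:
            continue
    gain = gain * (13 // 35)
    return height

11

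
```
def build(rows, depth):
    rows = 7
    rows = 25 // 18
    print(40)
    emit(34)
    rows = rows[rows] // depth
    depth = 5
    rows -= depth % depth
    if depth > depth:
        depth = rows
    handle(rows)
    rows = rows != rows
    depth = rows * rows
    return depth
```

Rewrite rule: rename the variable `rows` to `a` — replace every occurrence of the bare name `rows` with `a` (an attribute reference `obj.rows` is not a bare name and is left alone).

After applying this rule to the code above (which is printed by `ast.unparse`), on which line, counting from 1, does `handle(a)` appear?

Transformed code:
def build(a, depth):
    a = 7
    a = 25 // 18
    print(40)
    emit(34)
    a = a[a] // depth
    depth = 5
    a -= depth % depth
    if depth > depth:
        depth = a
    handle(a)
    a = a != a
    depth = a * a
    return depth

11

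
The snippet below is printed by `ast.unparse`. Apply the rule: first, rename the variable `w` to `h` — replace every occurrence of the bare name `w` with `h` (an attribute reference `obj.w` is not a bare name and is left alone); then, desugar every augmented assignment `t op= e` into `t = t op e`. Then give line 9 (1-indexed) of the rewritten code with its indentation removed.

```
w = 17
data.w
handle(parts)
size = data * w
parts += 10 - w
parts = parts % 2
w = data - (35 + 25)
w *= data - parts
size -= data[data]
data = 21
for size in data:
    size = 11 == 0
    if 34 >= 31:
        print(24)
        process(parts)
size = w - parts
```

size = size - data[data]

Transformed code:
h = 17
data.w
handle(parts)
size = data * h
parts = parts + (10 - h)
parts = parts % 2
h = data - (35 + 25)
h = h * (data - parts)
size = size - data[data]
data = 21
for size in data:
    size = 11 == 0
    if 34 >= 31:
        print(24)
        process(parts)
size = h - parts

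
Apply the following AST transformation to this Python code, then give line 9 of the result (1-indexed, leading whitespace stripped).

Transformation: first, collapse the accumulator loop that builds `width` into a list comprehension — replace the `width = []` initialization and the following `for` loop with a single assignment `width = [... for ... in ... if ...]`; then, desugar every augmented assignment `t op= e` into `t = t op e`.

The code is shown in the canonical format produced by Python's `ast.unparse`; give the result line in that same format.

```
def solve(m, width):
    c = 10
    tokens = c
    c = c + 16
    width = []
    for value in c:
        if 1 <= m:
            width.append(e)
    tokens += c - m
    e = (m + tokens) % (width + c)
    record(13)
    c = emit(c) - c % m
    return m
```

c = emit(c) - c % m

Transformed code:
def solve(m, width):
    c = 10
    tokens = c
    c = c + 16
    width = [e for value in c if 1 <= m]
    tokens = tokens + (c - m)
    e = (m + tokens) % (width + c)
    record(13)
    c = emit(c) - c % m
    return m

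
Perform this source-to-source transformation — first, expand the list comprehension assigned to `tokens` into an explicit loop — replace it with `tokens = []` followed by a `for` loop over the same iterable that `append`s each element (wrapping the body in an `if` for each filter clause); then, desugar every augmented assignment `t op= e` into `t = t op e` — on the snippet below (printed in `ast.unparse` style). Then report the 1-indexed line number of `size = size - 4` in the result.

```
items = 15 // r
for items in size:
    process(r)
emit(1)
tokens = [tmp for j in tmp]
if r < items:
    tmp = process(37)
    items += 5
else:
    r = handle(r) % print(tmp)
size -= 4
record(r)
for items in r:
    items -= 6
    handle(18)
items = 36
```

13

Transformed code:
items = 15 // r
for items in size:
    process(r)
emit(1)
tokens = []
for j in tmp:
    tokens.append(tmp)
if r < items:
    tmp = process(37)
    items = items + 5
else:
    r = handle(r) % print(tmp)
size = size - 4
record(r)
for items in r:
    items = items - 6
    handle(18)
items = 36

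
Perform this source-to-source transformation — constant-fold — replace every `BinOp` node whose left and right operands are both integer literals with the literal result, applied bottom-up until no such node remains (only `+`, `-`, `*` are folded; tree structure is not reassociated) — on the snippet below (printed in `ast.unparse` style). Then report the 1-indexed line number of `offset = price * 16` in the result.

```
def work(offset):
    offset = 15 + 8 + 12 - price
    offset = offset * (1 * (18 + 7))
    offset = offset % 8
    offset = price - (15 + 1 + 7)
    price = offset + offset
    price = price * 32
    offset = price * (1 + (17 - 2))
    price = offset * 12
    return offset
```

8

Transformed code:
def work(offset):
    offset = 35 - price
    offset = offset * 25
    offset = offset % 8
    offset = price - 23
    price = offset + offset
    price = price * 32
    offset = price * 16
    price = offset * 12
    return offset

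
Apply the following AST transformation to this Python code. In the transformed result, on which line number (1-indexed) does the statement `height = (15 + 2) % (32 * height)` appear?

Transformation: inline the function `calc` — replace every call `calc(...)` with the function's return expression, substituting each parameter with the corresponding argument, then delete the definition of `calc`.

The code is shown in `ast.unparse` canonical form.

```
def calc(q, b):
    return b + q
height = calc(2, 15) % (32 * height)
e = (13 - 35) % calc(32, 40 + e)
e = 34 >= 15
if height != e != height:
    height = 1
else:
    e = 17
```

1

Transformed code:
height = (15 + 2) % (32 * height)
e = (13 - 35) % (40 + e + 32)
e = 34 >= 15
if height != e != height:
    height = 1
else:
    e = 17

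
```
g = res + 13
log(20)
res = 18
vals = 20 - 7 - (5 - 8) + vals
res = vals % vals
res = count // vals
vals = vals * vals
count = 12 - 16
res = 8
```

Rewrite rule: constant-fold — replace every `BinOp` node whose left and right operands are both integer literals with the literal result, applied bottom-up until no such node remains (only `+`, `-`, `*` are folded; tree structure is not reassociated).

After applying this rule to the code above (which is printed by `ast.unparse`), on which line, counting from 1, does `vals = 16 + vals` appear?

Transformed code:
g = res + 13
log(20)
res = 18
vals = 16 + vals
res = vals % vals
res = count // vals
vals = vals * vals
count = -4
res = 8

4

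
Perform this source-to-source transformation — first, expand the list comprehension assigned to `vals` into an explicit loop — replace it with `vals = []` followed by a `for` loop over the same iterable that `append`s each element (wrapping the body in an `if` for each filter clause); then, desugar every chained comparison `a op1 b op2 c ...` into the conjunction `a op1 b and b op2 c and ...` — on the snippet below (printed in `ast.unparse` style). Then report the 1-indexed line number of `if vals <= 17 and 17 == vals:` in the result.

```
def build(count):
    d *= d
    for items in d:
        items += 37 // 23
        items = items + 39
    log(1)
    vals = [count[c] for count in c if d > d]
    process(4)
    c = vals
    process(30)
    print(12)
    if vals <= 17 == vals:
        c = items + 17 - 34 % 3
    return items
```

15

Transformed code:
def build(count):
    d *= d
    for items in d:
        items += 37 // 23
        items = items + 39
    log(1)
    vals = []
    for count in c:
        if d > d:
            vals.append(count[c])
    process(4)
    c = vals
    process(30)
    print(12)
    if vals <= 17 and 17 == vals:
        c = items + 17 - 34 % 3
    return items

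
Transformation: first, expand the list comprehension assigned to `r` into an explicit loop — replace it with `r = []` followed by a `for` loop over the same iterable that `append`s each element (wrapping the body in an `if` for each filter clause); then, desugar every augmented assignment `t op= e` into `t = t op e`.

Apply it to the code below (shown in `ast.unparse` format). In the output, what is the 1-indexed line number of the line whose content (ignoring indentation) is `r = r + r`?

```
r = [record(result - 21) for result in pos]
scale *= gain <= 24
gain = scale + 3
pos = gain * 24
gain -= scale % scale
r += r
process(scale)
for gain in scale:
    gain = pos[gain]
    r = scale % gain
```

8

Transformed code:
r = []
for result in pos:
    r.append(record(result - 21))
scale = scale * (gain <= 24)
gain = scale + 3
pos = gain * 24
gain = gain - scale % scale
r = r + r
process(scale)
for gain in scale:
    gain = pos[gain]
    r = scale % gain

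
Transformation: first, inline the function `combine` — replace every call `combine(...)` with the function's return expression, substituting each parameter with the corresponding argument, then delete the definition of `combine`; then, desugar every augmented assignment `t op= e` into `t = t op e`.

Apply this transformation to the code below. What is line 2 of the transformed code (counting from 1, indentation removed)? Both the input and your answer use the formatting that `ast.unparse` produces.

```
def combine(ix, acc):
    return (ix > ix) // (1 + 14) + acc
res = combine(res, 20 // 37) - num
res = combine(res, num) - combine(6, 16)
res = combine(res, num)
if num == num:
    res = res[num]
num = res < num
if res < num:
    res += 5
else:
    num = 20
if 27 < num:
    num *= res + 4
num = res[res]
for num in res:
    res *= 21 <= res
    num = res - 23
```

res = (res > res) // (1 + 14) + num - ((6 > 6) // (1 + 14) + 16)

Transformed code:
res = (res > res) // (1 + 14) + 20 // 37 - num
res = (res > res) // (1 + 14) + num - ((6 > 6) // (1 + 14) + 16)
res = (res > res) // (1 + 14) + num
if num == num:
    res = res[num]
num = res < num
if res < num:
    res = res + 5
else:
    num = 20
if 27 < num:
    num = num * (res + 4)
num = res[res]
for num in res:
    res = res * (21 <= res)
    num = res - 23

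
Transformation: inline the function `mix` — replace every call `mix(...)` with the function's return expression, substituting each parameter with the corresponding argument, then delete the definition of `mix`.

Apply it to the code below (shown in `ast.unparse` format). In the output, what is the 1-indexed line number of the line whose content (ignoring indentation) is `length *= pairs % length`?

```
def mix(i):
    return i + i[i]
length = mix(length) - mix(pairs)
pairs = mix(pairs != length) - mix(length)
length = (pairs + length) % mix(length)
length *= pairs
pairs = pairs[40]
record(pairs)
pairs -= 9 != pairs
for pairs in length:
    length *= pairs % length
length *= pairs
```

Transformed code:
length = length + length[length] - (pairs + pairs[pairs])
pairs = (pairs != length) + (pairs != length)[pairs != length] - (length + length[length])
length = (pairs + length) % (length + length[length])
length *= pairs
pairs = pairs[40]
record(pairs)
pairs -= 9 != pairs
for pairs in length:
    length *= pairs % length
length *= pairs

9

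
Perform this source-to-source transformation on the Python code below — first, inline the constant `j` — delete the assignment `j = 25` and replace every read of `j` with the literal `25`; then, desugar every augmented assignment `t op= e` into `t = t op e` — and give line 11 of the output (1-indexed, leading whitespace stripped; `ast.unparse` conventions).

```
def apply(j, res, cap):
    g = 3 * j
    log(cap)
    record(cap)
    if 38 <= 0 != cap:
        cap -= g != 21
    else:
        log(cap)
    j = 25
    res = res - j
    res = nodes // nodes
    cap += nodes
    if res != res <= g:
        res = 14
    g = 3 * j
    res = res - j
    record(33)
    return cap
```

cap = cap + nodes

Transformed code:
def apply(j, res, cap):
    g = 3 * 25
    log(cap)
    record(cap)
    if 38 <= 0 != cap:
        cap = cap - (g != 21)
    else:
        log(cap)
    res = res - 25
    res = nodes // nodes
    cap = cap + nodes
    if res != res <= g:
        res = 14
    g = 3 * 25
    res = res - 25
    record(33)
    return cap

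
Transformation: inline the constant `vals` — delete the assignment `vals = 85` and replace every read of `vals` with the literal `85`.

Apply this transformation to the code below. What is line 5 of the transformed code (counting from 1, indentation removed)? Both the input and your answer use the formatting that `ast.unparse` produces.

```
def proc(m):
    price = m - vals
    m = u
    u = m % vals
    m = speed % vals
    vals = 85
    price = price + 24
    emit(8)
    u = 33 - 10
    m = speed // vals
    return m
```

m = speed % 85

Transformed code:
def proc(m):
    price = m - 85
    m = u
    u = m % 85
    m = speed % 85
    price = price + 24
    emit(8)
    u = 33 - 10
    m = speed // 85
    return m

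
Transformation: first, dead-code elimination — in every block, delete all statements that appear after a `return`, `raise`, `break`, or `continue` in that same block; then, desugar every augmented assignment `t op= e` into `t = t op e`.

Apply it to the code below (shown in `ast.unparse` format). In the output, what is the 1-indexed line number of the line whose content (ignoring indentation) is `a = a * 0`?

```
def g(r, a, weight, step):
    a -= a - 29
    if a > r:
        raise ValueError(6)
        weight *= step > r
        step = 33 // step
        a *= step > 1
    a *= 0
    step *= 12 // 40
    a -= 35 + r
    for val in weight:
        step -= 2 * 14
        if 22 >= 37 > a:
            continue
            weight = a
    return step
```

5

Transformed code:
def g(r, a, weight, step):
    a = a - (a - 29)
    if a > r:
        raise ValueError(6)
    a = a * 0
    step = step * (12 // 40)
    a = a - (35 + r)
    for val in weight:
        step = step - 2 * 14
        if 22 >= 37 > a:
            continue
    return step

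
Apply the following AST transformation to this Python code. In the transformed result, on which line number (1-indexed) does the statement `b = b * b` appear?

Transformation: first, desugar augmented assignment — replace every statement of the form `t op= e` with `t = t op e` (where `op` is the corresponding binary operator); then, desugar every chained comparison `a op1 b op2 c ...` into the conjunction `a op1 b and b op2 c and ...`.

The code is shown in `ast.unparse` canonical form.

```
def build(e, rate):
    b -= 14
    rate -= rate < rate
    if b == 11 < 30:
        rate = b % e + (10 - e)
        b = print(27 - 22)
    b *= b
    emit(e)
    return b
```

Transformed code:
def build(e, rate):
    b = b - 14
    rate = rate - (rate < rate)
    if b == 11 and 11 < 30:
        rate = b % e + (10 - e)
        b = print(27 - 22)
    b = b * b
    emit(e)
    return b

7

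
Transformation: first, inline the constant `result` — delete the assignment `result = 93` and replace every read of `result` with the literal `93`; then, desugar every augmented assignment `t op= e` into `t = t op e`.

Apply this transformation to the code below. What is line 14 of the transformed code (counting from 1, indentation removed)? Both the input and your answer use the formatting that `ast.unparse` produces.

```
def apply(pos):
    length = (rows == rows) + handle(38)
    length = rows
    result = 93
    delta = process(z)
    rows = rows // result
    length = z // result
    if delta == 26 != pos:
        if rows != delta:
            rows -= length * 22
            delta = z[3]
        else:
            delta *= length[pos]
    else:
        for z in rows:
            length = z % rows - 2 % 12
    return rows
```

Transformed code:
def apply(pos):
    length = (rows == rows) + handle(38)
    length = rows
    delta = process(z)
    rows = rows // 93
    length = z // 93
    if delta == 26 != pos:
        if rows != delta:
            rows = rows - length * 22
            delta = z[3]
        else:
            delta = delta * length[pos]
    else:
        for z in rows:
            length = z % rows - 2 % 12
    return rows

for z in rows:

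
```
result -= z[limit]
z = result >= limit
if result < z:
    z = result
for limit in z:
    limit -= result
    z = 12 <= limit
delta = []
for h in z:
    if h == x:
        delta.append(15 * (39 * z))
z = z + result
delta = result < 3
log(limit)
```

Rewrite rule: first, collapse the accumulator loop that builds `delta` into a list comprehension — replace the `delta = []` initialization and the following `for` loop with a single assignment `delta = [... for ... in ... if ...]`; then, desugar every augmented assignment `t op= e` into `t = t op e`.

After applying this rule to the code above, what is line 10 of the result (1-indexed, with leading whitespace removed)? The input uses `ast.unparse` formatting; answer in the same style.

delta = result < 3

Transformed code:
result = result - z[limit]
z = result >= limit
if result < z:
    z = result
for limit in z:
    limit = limit - result
    z = 12 <= limit
delta = [15 * (39 * z) for h in z if h == x]
z = z + result
delta = result < 3
log(limit)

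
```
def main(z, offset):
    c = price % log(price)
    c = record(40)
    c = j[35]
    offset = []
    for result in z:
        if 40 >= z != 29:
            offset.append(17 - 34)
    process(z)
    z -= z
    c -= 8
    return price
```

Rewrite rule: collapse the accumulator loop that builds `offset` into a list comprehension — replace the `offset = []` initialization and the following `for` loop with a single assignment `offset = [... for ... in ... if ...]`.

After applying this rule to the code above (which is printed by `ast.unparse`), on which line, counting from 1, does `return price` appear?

Transformed code:
def main(z, offset):
    c = price % log(price)
    c = record(40)
    c = j[35]
    offset = [17 - 34 for result in z if 40 >= z != 29]
    process(z)
    z -= z
    c -= 8
    return price

9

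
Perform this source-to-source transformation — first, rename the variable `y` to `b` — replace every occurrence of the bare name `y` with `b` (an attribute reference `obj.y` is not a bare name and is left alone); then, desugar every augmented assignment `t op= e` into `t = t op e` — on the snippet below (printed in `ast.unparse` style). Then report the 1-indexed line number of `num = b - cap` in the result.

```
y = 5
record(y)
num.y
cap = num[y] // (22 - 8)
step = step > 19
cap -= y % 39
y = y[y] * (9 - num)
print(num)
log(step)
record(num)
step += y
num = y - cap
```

Transformed code:
b = 5
record(b)
num.y
cap = num[b] // (22 - 8)
step = step > 19
cap = cap - b % 39
b = b[b] * (9 - num)
print(num)
log(step)
record(num)
step = step + b
num = b - cap

12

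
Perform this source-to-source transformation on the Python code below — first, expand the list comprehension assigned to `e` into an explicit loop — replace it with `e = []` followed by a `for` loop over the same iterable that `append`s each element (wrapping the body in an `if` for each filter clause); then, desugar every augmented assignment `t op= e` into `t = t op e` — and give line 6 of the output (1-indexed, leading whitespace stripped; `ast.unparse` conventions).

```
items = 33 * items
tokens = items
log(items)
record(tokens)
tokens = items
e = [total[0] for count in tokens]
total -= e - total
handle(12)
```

Transformed code:
items = 33 * items
tokens = items
log(items)
record(tokens)
tokens = items
e = []
for count in tokens:
    e.append(total[0])
total = total - (e - total)
handle(12)

e = []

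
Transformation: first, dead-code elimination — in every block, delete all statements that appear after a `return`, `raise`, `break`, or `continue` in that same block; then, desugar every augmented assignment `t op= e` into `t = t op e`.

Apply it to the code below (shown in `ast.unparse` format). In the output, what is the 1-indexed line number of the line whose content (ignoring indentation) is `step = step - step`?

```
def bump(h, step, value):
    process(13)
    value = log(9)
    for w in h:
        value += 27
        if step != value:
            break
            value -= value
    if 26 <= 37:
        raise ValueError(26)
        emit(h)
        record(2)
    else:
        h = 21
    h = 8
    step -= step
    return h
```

13

Transformed code:
def bump(h, step, value):
    process(13)
    value = log(9)
    for w in h:
        value = value + 27
        if step != value:
            break
    if 26 <= 37:
        raise ValueError(26)
    else:
        h = 21
    h = 8
    step = step - step
    return h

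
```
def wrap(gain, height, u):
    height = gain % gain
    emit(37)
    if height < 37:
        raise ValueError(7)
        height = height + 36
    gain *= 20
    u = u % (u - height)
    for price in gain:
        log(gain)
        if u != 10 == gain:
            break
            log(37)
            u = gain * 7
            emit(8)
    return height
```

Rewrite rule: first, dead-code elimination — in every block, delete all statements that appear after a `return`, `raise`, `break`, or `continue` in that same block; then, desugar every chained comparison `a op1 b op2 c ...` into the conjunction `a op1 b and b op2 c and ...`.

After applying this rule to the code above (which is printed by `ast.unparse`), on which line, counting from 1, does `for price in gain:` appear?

8

Transformed code:
def wrap(gain, height, u):
    height = gain % gain
    emit(37)
    if height < 37:
        raise ValueError(7)
    gain *= 20
    u = u % (u - height)
    for price in gain:
        log(gain)
        if u != 10 and 10 == gain:
            break
    return height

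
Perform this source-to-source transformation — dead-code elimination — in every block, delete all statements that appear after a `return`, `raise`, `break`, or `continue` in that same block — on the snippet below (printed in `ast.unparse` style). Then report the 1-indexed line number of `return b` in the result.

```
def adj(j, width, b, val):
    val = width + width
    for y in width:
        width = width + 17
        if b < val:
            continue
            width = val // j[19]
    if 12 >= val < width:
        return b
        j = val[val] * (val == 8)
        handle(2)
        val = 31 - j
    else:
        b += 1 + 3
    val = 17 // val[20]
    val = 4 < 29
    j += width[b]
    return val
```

8

Transformed code:
def adj(j, width, b, val):
    val = width + width
    for y in width:
        width = width + 17
        if b < val:
            continue
    if 12 >= val < width:
        return b
    else:
        b += 1 + 3
    val = 17 // val[20]
    val = 4 < 29
    j += width[b]
    return val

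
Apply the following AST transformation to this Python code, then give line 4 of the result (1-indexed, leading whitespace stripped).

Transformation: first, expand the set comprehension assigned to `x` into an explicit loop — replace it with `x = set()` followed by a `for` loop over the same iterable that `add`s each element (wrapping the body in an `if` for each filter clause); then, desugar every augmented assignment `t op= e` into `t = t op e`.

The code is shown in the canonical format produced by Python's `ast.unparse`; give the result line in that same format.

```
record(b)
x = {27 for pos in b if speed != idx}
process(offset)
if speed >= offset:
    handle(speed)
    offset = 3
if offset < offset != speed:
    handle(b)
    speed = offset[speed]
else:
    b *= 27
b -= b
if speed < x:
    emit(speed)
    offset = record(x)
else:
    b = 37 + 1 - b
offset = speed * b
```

if speed != idx:

Transformed code:
record(b)
x = set()
for pos in b:
    if speed != idx:
        x.add(27)
process(offset)
if speed >= offset:
    handle(speed)
    offset = 3
if offset < offset != speed:
    handle(b)
    speed = offset[speed]
else:
    b = b * 27
b = b - b
if speed < x:
    emit(speed)
    offset = record(x)
else:
    b = 37 + 1 - b
offset = speed * b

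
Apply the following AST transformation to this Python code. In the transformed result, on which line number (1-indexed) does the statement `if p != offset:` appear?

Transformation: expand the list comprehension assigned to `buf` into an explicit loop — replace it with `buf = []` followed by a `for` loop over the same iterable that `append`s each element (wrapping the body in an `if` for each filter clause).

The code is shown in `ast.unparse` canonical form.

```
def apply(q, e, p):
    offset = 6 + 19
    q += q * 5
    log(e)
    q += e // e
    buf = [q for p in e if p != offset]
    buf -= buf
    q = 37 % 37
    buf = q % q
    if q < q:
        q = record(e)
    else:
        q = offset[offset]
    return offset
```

Transformed code:
def apply(q, e, p):
    offset = 6 + 19
    q += q * 5
    log(e)
    q += e // e
    buf = []
    for p in e:
        if p != offset:
            buf.append(q)
    buf -= buf
    q = 37 % 37
    buf = q % q
    if q < q:
        q = record(e)
    else:
        q = offset[offset]
    return offset

8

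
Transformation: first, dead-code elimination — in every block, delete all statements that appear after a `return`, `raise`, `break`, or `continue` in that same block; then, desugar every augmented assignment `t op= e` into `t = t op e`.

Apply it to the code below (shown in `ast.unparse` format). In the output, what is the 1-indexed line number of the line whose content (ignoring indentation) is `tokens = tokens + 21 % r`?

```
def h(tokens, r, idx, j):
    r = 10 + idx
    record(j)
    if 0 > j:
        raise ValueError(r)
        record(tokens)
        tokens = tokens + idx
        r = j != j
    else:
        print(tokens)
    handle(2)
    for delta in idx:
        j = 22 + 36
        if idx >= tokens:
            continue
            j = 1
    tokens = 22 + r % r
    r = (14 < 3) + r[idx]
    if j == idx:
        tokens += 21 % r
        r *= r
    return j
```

Transformed code:
def h(tokens, r, idx, j):
    r = 10 + idx
    record(j)
    if 0 > j:
        raise ValueError(r)
    else:
        print(tokens)
    handle(2)
    for delta in idx:
        j = 22 + 36
        if idx >= tokens:
            continue
    tokens = 22 + r % r
    r = (14 < 3) + r[idx]
    if j == idx:
        tokens = tokens + 21 % r
        r = r * r
    return j

16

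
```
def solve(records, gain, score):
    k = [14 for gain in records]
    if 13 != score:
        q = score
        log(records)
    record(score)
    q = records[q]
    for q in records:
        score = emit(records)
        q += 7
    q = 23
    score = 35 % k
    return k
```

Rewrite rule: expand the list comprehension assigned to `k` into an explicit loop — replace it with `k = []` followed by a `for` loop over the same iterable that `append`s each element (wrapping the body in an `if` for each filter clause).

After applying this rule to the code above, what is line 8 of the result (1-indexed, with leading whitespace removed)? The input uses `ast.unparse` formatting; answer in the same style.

Transformed code:
def solve(records, gain, score):
    k = []
    for gain in records:
        k.append(14)
    if 13 != score:
        q = score
        log(records)
    record(score)
    q = records[q]
    for q in records:
        score = emit(records)
        q += 7
    q = 23
    score = 35 % k
    return k

record(score)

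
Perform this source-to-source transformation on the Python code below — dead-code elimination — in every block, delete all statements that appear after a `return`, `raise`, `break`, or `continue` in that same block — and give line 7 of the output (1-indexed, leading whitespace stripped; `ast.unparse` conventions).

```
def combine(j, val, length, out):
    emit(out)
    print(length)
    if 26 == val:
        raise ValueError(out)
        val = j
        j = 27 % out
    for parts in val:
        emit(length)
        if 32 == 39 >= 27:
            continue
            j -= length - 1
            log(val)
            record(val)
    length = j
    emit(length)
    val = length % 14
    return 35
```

emit(length)

Transformed code:
def combine(j, val, length, out):
    emit(out)
    print(length)
    if 26 == val:
        raise ValueError(out)
    for parts in val:
        emit(length)
        if 32 == 39 >= 27:
            continue
    length = j
    emit(length)
    val = length % 14
    return 35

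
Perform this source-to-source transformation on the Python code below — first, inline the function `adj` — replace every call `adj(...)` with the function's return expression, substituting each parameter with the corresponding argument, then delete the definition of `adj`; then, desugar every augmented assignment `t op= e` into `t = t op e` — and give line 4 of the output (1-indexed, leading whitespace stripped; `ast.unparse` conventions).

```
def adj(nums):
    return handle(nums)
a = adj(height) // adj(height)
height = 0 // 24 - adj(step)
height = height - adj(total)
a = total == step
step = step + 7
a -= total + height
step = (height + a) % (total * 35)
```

a = total == step

Transformed code:
a = handle(height) // handle(height)
height = 0 // 24 - handle(step)
height = height - handle(total)
a = total == step
step = step + 7
a = a - (total + height)
step = (height + a) % (total * 35)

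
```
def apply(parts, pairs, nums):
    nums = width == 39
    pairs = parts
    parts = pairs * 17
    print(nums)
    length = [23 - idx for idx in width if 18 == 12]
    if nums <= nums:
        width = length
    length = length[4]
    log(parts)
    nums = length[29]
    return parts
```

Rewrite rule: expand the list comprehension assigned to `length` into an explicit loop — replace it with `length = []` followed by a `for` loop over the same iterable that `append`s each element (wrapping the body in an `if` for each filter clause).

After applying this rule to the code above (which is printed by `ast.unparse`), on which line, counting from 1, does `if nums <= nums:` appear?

10

Transformed code:
def apply(parts, pairs, nums):
    nums = width == 39
    pairs = parts
    parts = pairs * 17
    print(nums)
    length = []
    for idx in width:
        if 18 == 12:
            length.append(23 - idx)
    if nums <= nums:
        width = length
    length = length[4]
    log(parts)
    nums = length[29]
    return parts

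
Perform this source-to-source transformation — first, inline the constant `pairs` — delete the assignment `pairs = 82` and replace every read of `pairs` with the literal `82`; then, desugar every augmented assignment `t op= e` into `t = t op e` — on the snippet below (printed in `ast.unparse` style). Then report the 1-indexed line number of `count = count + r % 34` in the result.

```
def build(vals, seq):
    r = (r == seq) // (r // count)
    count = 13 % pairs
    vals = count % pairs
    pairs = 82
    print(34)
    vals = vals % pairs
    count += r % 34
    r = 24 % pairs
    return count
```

Transformed code:
def build(vals, seq):
    r = (r == seq) // (r // count)
    count = 13 % 82
    vals = count % 82
    print(34)
    vals = vals % 82
    count = count + r % 34
    r = 24 % 82
    return count

7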